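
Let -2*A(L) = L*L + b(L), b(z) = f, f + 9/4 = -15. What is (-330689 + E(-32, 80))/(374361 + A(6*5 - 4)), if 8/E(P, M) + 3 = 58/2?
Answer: -34391624/38899289 ≈ -0.88412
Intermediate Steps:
f = -69/4 (f = -9/4 - 15 = -69/4 ≈ -17.250)
b(z) = -69/4
E(P, M) = 4/13 (E(P, M) = 8/(-3 + 58/2) = 8/(-3 + 58*(½)) = 8/(-3 + 29) = 8/26 = 8*(1/26) = 4/13)
A(L) = 69/8 - L²/2 (A(L) = -(L*L - 69/4)/2 = -(L² - 69/4)/2 = -(-69/4 + L²)/2 = 69/8 - L²/2)
(-330689 + E(-32, 80))/(374361 + A(6*5 - 4)) = (-330689 + 4/13)/(374361 + (69/8 - (6*5 - 4)²/2)) = -4298953/(13*(374361 + (69/8 - (30 - 4)²/2))) = -4298953/(13*(374361 + (69/8 - ½*26²))) = -4298953/(13*(374361 + (69/8 - ½*676))) = -4298953/(13*(374361 + (69/8 - 338))) = -4298953/(13*(374361 - 2635/8)) = -4298953/(13*2992253/8) = -4298953/13*8/2992253 = -34391624/38899289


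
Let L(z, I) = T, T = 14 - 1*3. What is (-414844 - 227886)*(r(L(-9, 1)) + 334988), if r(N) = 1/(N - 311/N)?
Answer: -4090829200557/19 ≈ -2.1531e+11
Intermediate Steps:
T = 11 (T = 14 - 3 = 11)
L(z, I) = 11
(-414844 - 227886)*(r(L(-9, 1)) + 334988) = (-414844 - 227886)*(11/(-311 + 11²) + 334988) = -642730*(11/(-311 + 121) + 334988) = -642730*(11/(-190) + 334988) = -642730*(11*(-1/190) + 334988) = -642730*(-11/190 + 334988) = -642730*63647709/190 = -4090829200557/19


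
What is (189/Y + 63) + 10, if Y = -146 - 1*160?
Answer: 2461/34 ≈ 72.382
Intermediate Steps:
Y = -306 (Y = -146 - 160 = -306)
(189/Y + 63) + 10 = (189/(-306) + 63) + 10 = (189*(-1/306) + 63) + 10 = (-21/34 + 63) + 10 = 2121/34 + 10 = 2461/34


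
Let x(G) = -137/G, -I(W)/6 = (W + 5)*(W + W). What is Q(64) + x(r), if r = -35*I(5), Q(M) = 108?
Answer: 2267863/21000 ≈ 107.99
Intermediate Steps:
I(W) = -12*W*(5 + W) (I(W) = -6*(W + 5)*(W + W) = -6*(5 + W)*2*W = -12*W*(5 + W))
r = 21000 (r = -(-420)*5*(5 + 5) = -(-420)*5*10 = -35*(-600) = 21000)
Q(64) + x(r) = 108 - 137/21000 = 2267863/21000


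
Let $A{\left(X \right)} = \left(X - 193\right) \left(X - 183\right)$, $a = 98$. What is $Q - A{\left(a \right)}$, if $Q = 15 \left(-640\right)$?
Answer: $-17675$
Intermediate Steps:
$Q = -9600$
$A{\left(X \right)} = \left(-193 + X\right) \left(-183 + X\right)$
$Q - A{\left(a \right)} = -9600 - \left(35319 + 98^{2} - 36848\right) = -9600 - \left(35319 + 9604 - 36848\right) = -9600 - 8075 = -17675$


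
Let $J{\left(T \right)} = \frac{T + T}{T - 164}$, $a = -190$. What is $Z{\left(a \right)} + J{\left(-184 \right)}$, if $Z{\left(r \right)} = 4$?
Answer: $\frac{440}{87} \approx 5.0575$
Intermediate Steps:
$J{\left(T \right)} = \frac{2 T}{-164 + T}$
$Z{\left(a \right)} + J{\left(-184 \right)} = 4 + 2 \left(-184\right) \frac{1}{-164 - 184} = 4 + 2 \left(-184\right) \frac{1}{-348} = 4 + 2 \left(-184\right) \left(- \frac{1}{348}\right) = 4 + \frac{92}{87} = \frac{440}{87}$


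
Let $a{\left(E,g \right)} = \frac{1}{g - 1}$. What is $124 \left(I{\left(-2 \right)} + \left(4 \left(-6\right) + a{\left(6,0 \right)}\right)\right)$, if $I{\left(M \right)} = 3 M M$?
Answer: $-1612$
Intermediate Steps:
$a{\left(E,g \right)} = \frac{1}{-1 + g}$
$I{\left(M \right)} = 3 M^{2}$
$124 \left(I{\left(-2 \right)} + \left(4 \left(-6\right) + a{\left(6,0 \right)}\right)\right) = 124 \left(3 \left(-2\right)^{2} + \left(4 \left(-6\right) + \frac{1}{-1 + 0}\right)\right) = 124 \left(3 \cdot 4 - \left(24 - \frac{1}{-1}\right)\right) = 124 \left(12 - 25\right) = 124 \left(-13\right) = -1612$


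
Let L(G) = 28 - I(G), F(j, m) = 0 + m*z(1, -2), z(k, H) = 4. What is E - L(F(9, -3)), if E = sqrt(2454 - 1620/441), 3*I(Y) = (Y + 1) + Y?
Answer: -107/3 + sqrt(120066)/7 ≈ 13.834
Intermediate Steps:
I(Y) = 1/3 + 2*Y/3 (I(Y) = ((Y + 1) + Y)/3 = ((1 + Y) + Y)/3 = (1 + 2*Y)/3 = 1/3 + 2*Y/3)
F(j, m) = 4*m (F(j, m) = 0 + m*4 = 0 + 4*m = 4*m)
L(G) = 83/3 - 2*G/3 (L(G) = 28 - (1/3 + 2*G/3) = 28 + (-1/3 - 2*G/3) = 83/3 - 2*G/3)
E = sqrt(120066)/7 (E = sqrt(2454 - 1620*1/441) = sqrt(2454 - 180/49) = sqrt(120066/49) = sqrt(120066)/7 ≈ 49.501)
E - L(F(9, -3)) = sqrt(120066)/7 - (83/3 - 8*(-3)/3) = sqrt(120066)/7 - (83/3 - 2/3*(-12)) = sqrt(120066)/7 - (83/3 + 8) = sqrt(120066)/7 - 1*107/3 = sqrt(120066)/7 - 107/3 = -107/3 + sqrt(120066)/7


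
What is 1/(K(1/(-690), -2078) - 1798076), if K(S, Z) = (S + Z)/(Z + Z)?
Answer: -2867640/5156233226819 ≈ -5.5615e-7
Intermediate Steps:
K(S, Z) = (S + Z)/(2*Z) (K(S, Z) = (S + Z)/((2*Z)) = (S + Z)*(1/(2*Z)) = (S + Z)/(2*Z))
1/(K(1/(-690), -2078) - 1798076) = 1/((½)*(1/(-690) - 2078)/(-2078) - 1798076) = 1/((½)*(-1/2078)*(-1/690 - 2078) - 1798076) = 1/((½)*(-1/2078)*(-1433821/690) - 1798076) = 1/(1433821/2867640 - 1798076) = 1/(-5156233226819/2867640) = -2867640/5156233226819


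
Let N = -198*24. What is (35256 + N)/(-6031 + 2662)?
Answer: -10168/1123 ≈ -9.0543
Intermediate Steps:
N = -4752
(35256 + N)/(-6031 + 2662) = (35256 - 4752)/(-6031 + 2662) = 30504/(-3369) = 30504*(-1/3369) = -10168/1123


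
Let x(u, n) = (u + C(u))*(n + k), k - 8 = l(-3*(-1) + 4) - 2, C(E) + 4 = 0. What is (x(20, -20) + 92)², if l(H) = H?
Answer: 400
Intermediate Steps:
C(E) = -4 (C(E) = -4 + 0 = -4)
k = 13 (k = 8 + ((-3*(-1) + 4) - 2) = 8 + ((3 + 4) - 2) = 8 + (7 - 2) = 8 + 5 = 13)
x(u, n) = (-4 + u)*(13 + n) (x(u, n) = (u - 4)*(n + 13) = (-4 + u)*(13 + n))
(x(20, -20) + 92)² = ((-52 - 4*(-20) + 13*20 - 20*20) + 92)² = ((-52 + 80 + 260 - 400) + 92)² = (-112 + 92)² = (-20)² = 400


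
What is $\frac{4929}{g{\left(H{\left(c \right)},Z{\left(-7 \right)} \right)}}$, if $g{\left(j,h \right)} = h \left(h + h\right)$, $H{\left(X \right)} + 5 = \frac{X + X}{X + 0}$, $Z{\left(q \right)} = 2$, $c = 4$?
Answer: $\frac{4929}{8} \approx 616.13$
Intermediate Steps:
$H{\left(X \right)} = -3$ ($H{\left(X \right)} = -5 + \frac{X + X}{X + 0} = -5 + \frac{2 X}{X} = -5 + 2 = -3$)
$g{\left(j,h \right)} = 2 h^{2}$ ($g{\left(j,h \right)} = h 2 h = 2 h^{2}$)
$\frac{4929}{g{\left(H{\left(c \right)},Z{\left(-7 \right)} \right)}} = \frac{4929}{2 \cdot 2^{2}} = \frac{4929}{2 \cdot 4} = \frac{4929}{8}$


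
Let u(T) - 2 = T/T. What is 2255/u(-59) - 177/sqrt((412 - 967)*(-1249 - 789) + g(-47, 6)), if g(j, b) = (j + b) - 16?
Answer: 2255/3 - 59*sqrt(1131033)/377011 ≈ 751.50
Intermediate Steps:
g(j, b) = -16 + b + j (g(j, b) = (b + j) - 16 = -16 + b + j)
u(T) = 3 (u(T) = 2 + T/T = 2 + 1 = 3)
2255/u(-59) - 177/sqrt((412 - 967)*(-1249 - 789) + g(-47, 6)) = 2255/3 - 177/sqrt((412 - 967)*(-1249 - 789) + (-16 + 6 - 47)) = 2255*(1/3) - 177/sqrt(-555*(-2038) - 57) = 2255/3 - 177/sqrt(1131090 - 57) = 2255/3 - 177*sqrt(1131033)/1131033 = 2255/3 - 59*sqrt(1131033)/377011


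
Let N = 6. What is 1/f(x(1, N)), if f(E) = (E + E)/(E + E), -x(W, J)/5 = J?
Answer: 1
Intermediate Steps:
x(W, J) = -5*J
f(E) = 1 (f(E) = (2*E)/((2*E)) = (2*E)*(1/(2*E)) = 1)
1/f(x(1, N)) = 1/1 = 1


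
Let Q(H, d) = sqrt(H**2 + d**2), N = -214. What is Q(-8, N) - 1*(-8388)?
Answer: 8388 + 2*sqrt(11465) ≈ 8602.2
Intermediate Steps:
Q(-8, N) - 1*(-8388) = sqrt((-8)**2 + (-214)**2) - 1*(-8388) = sqrt(64 + 45796) + 8388 = sqrt(45860) + 8388 = 2*sqrt(11465) + 8388 = 8388 + 2*sqrt(11465)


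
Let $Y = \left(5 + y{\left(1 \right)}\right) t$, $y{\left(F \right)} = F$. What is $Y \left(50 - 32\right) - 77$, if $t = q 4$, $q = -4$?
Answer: $-1805$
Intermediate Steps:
$t = -16$ ($t = \left(-4\right) 4 = -16$)
$Y = -96$ ($Y = \left(5 + 1\right) \left(-16\right) = 6 \left(-16\right) = -96$)
$Y \left(50 - 32\right) - 77 = - 96 \left(50 - 32\right) - 77 = \left(-96\right) 18 - 77 = -1728 - 77 = -1805$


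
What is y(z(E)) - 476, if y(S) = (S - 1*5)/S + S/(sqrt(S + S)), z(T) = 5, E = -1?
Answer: -476 + sqrt(10)/2 ≈ -474.42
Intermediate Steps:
y(S) = (-5 + S)/S + sqrt(2)*sqrt(S)/2 (y(S) = (S - 5)/S + S/(sqrt(2*S)) = (-5 + S)/S + S/((sqrt(2)*sqrt(S))) = (-5 + S)/S + S*(sqrt(2)/(2*sqrt(S))) = (-5 + S)/S + sqrt(2)*sqrt(S)/2)
y(z(E)) - 476 = (1 - 5/5 + sqrt(2)*sqrt(5)/2) - 476 = (1 - 5*1/5 + sqrt(10)/2) - 476 = (1 - 1 + sqrt(10)/2) - 476 = sqrt(10)/2 - 476 = -476 + sqrt(10)/2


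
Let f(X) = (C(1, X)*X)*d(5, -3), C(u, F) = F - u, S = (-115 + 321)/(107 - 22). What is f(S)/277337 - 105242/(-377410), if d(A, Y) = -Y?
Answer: 21090791346763/75623899555325 ≈ 0.27889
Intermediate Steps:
S = 206/85 ≈ 2.4235
f(X) = 3*X*(-1 + X) (f(X) = ((X - 1*1)*X)*(-1*(-3)) = ((X - 1)*X)*3 = ((-1 + X)*X)*3 = (X*(-1 + X))*3 = 3*X*(-1 + X))
f(S)/277337 - 105242/(-377410) = (3*(206/85)*(-1 + 206/85))/277337 - 105242/(-377410) = (3*(206/85)*(121/85))*(1/277337) - 105242*(-1/377410) = (74778/7225)*(1/277337) + 52621/188705 = 74778/2003759825 + 52621/188705 = 21090791346763/75623899555325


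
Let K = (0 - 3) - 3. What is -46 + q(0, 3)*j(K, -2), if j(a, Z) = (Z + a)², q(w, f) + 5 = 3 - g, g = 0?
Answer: -174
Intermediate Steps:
K = -6 (K = -3 - 3 = -6)
q(w, f) = -2 (q(w, f) = -5 + (3 - 1*0) = -5 + (3 + 0) = -5 + 3 = -2)
-46 + q(0, 3)*j(K, -2) = -46 - 2*(-2 - 6)² = -46 - 2*(-8)² = -46 - 2*64 = -46 - 128 = -174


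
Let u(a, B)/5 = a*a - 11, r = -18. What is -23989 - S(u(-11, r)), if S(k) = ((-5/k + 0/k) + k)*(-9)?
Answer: -2094299/110 ≈ -19039.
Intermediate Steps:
u(a, B) = -55 + 5*a² (u(a, B) = 5*(a*a - 11) = 5*(a² - 11) = 5*(-11 + a²) = -55 + 5*a²)
S(k) = -9*k + 45/k (S(k) = ((-5/k + 0) + k)*(-9) = (-5/k + k)*(-9) = (k - 5/k)*(-9) = -9*k + 45/k)
-23989 - S(u(-11, r)) = -23989 - (-9*(-55 + 5*(-11)²) + 45/(-55 + 5*(-11)²)) = -23989 - (-9*(-55 + 5*121) + 45/(-55 + 5*121)) = -23989 - (-9*(-55 + 605) + 45/(-55 + 605)) = -23989 - (-9*550 + 45/550) = -23989 - (-4950 + 45*(1/550)) = -23989 - (-4950 + 9/110) = -23989 - 1*(-544491/110) = -23989 + 544491/110 = -2094299/110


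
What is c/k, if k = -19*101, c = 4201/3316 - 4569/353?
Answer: 13667851/2246281612 ≈ 0.0060847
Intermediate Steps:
c = -13667851/1170548 (c = 4201*(1/3316) - 4569*1/353 = 4201/3316 - 4569/353 = -13667851/1170548 ≈ -11.676)
k = -1919
c/k = -13667851/1170548/(-1919) = -13667851/1170548*(-1/1919) = 13667851/2246281612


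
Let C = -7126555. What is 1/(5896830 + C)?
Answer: -1/1229725 ≈ -8.1319e-7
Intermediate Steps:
1/(5896830 + C) = 1/(5896830 - 7126555) = 1/(-1229725) = -1/1229725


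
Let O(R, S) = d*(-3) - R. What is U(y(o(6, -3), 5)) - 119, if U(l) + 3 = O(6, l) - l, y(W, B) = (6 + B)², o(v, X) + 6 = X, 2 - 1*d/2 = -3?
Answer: -279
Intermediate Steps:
d = 10 (d = 4 - 2*(-3) = 4 + 6 = 10)
o(v, X) = -6 + X
O(R, S) = -30 - R (O(R, S) = 10*(-3) - R = -30 - R)
U(l) = -39 - l (U(l) = -3 + ((-30 - 1*6) - l) = -3 + ((-30 - 6) - l) = -3 + (-36 - l) = -39 - l)
U(y(o(6, -3), 5)) - 119 = (-39 - (6 + 5)²) - 119 = (-39 - 1*11²) - 119 = (-39 - 1*121) - 119 = (-39 - 121) - 119 = -160 - 119 = -279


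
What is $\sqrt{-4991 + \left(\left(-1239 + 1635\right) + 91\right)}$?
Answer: $2 i \sqrt{1126} \approx 67.112 i$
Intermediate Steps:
$\sqrt{-4991 + \left(\left(-1239 + 1635\right) + 91\right)} = \sqrt{-4991 + \left(396 + 91\right)} = \sqrt{-4991 + 487} = \sqrt{-4504} = 2 i \sqrt{1126}$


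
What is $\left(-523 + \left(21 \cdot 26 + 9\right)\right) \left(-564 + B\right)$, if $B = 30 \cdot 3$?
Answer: $-15168$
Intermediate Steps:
$B = 90$
$\left(-523 + \left(21 \cdot 26 + 9\right)\right) \left(-564 + B\right) = \left(-523 + \left(21 \cdot 26 + 9\right)\right) \left(-564 + 90\right) = \left(-523 + \left(546 + 9\right)\right) \left(-474\right) = \left(-523 + 555\right) \left(-474\right) = 32 \left(-474\right) = -15168$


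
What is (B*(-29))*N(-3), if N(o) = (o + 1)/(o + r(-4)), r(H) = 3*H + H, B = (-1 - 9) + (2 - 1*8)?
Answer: 928/19 ≈ 48.842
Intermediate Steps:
B = -16 (B = -10 + (2 - 8) = -10 - 6 = -16)
r(H) = 4*H
N(o) = (1 + o)/(-16 + o) (N(o) = (o + 1)/(o + 4*(-4)) = (1 + o)/(o - 16) = (1 + o)/(-16 + o))
(B*(-29))*N(-3) = (-16*(-29))*((1 - 3)/(-16 - 3)) = 464*(-2/(-19)) = 464*(-1/19*(-2)) = 464*(2/19) = 928/19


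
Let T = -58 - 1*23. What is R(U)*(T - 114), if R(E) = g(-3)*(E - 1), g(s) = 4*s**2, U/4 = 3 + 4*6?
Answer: -751140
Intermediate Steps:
U = 108 (U = 4*(3 + 4*6) = 4*(3 + 24) = 4*27 = 108)
T = -81 (T = -58 - 23 = -81)
R(E) = -36 + 36*E (R(E) = (4*(-3)**2)*(E - 1) = (4*9)*(-1 + E) = 36*(-1 + E) = -36 + 36*E)
R(U)*(T - 114) = (-36 + 36*108)*(-81 - 114) = (-36 + 3888)*(-195) = 3852*(-195) = -751140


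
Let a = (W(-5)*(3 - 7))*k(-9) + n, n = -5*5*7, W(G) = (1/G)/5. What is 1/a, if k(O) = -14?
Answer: -25/4431 ≈ -0.0056421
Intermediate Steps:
W(G) = 1/(5*G) (W(G) = (1/5)/G = 1/(5*G))
n = -175 (n = -25*7 = -175)
a = -4431/25 (a = (((1/5)/(-5))*(3 - 7))*(-14) - 175 = (((1/5)*(-1/5))*(-4))*(-14) - 175 = -1/25*(-4)*(-14) - 175 = (4/25)*(-14) - 175 = -56/25 - 175 = -4431/25 ≈ -177.24)
1/a = 1/(-4431/25) = -25/4431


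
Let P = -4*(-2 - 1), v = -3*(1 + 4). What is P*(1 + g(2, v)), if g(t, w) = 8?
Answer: 108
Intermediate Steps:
v = -15 (v = -3*5 = -15)
P = 12 (P = -4*(-3) = 12)
P*(1 + g(2, v)) = 12*(1 + 8) = 12*9 = 108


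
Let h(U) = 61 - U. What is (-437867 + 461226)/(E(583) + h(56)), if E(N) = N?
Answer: 3337/84 ≈ 39.726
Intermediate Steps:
(-437867 + 461226)/(E(583) + h(56)) = (-437867 + 461226)/(583 + (61 - 1*56)) = 23359/(583 + (61 - 56)) = 23359/(583 + 5) = 23359/588 = 23359*(1/588) = 3337/84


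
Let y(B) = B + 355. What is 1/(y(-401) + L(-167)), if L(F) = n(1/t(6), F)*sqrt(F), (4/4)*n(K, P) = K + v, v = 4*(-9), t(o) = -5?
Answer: -1150/5523987 + 905*I*sqrt(167)/5523987 ≈ -0.00020818 + 0.0021172*I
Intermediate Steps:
y(B) = 355 + B
v = -36
n(K, P) = -36 + K (n(K, P) = K - 36 = -36 + K)
L(F) = -181*sqrt(F)/5 (L(F) = (-36 + 1/(-5))*sqrt(F) = (-36 - 1/5)*sqrt(F) = -181*sqrt(F)/5)
1/(y(-401) + L(-167)) = 1/((355 - 401) - 181*I*sqrt(167)/5) = 1/(-46 - 181*I*sqrt(167)/5)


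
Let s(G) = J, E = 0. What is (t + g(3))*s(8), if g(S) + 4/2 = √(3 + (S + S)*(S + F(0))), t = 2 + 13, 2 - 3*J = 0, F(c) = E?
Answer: 26/3 + 2*√21/3 ≈ 11.722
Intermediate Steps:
F(c) = 0
J = ⅔ (J = ⅔ - ⅓*0 = ⅔ + 0 = ⅔ ≈ 0.66667)
t = 15
s(G) = ⅔
g(S) = -2 + √(3 + 2*S²) (g(S) = -2 + √(3 + (S + S)*(S + 0)) = -2 + √(3 + (2*S)*S) = -2 + √(3 + 2*S²))
(t + g(3))*s(8) = (15 + (-2 + √(3 + 2*3²)))*(⅔) = (15 + (-2 + √(3 + 2*9)))*(⅔) = (15 + (-2 + √(3 + 18)))*(⅔) = (15 + (-2 + √21))*(⅔) = (13 + √21)*(⅔) = 26/3 + 2*√21/3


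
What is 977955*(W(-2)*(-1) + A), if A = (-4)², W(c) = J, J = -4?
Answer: 19559100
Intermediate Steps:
W(c) = -4
A = 16
977955*(W(-2)*(-1) + A) = 977955*(-4*(-1) + 16) = 977955*(4 + 16) = 977955*20 = 19559100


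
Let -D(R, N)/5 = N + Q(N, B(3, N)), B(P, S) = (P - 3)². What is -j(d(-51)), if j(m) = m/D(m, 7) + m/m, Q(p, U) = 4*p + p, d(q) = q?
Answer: -87/70 ≈ -1.2429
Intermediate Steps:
B(P, S) = (-3 + P)²
Q(p, U) = 5*p
D(R, N) = -30*N (D(R, N) = -5*(N + 5*N) = -30*N)
j(m) = 1 - m/210 (j(m) = m/((-30*7)) + m/m = m/(-210) + 1 = m*(-1/210) + 1 = -m/210 + 1 = 1 - m/210)
-j(d(-51)) = -(1 - 1/210*(-51)) = -(1 + 17/70) = -1*87/70 = -87/70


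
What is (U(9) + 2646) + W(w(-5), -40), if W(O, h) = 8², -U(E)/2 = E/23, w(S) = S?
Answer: 62312/23 ≈ 2709.2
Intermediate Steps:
U(E) = -2*E/23
W(O, h) = 64
(U(9) + 2646) + W(w(-5), -40) = (-2/23*9 + 2646) + 64 = (-18/23 + 2646) + 64 = 60840/23 + 64 = 62312/23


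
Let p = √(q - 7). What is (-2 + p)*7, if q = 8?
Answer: -7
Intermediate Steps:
p = 1 (p = √(8 - 7) = √1 = 1)
(-2 + p)*7 = (-2 + 1)*7 = -1*7 = -7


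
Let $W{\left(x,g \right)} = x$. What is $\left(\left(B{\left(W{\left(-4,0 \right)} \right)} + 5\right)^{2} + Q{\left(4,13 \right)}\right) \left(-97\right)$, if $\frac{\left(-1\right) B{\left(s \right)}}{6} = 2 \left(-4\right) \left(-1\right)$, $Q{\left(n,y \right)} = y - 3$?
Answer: $-180323$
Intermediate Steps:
$Q{\left(n,y \right)} = -3 + y$
$B{\left(s \right)} = -48$ ($B{\left(s \right)} = - 6 \cdot 2 \left(-4\right) \left(-1\right) = - 6 \left(\left(-8\right) \left(-1\right)\right) = \left(-6\right) 8 = -48$)
$\left(\left(B{\left(W{\left(-4,0 \right)} \right)} + 5\right)^{2} + Q{\left(4,13 \right)}\right) \left(-97\right) = \left(\left(-48 + 5\right)^{2} + \left(-3 + 13\right)\right) \left(-97\right) = \left(\left(-43\right)^{2} + 10\right) \left(-97\right) = \left(1849 + 10\right) \left(-97\right) = 1859 \left(-97\right) = -180323$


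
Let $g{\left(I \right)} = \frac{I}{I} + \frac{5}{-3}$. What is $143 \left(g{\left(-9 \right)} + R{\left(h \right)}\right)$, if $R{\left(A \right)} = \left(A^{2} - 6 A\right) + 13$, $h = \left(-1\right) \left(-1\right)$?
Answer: $\frac{3146}{3} \approx 1048.7$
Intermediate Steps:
$h = 1$
$g{\left(I \right)} = - \frac{2}{3}$ ($g{\left(I \right)} = 1 + 5 \left(- \frac{1}{3}\right) = 1 - \frac{5}{3} = - \frac{2}{3}$)
$R{\left(A \right)} = 13 + A^{2} - 6 A$
$143 \left(g{\left(-9 \right)} + R{\left(h \right)}\right) = 143 \left(- \frac{2}{3} + \left(13 + 1^{2} - 6\right)\right) = 143 \left(- \frac{2}{3} + \left(13 + 1 - 6\right)\right) = 143 \left(- \frac{2}{3} + 8\right) = 143 \cdot \frac{22}{3} = \frac{3146}{3}$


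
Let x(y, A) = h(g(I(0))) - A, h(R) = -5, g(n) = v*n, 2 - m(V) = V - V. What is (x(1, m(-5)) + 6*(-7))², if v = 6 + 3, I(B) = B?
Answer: 2401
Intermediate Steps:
m(V) = 2 (m(V) = 2 - (V - V) = 2 - 1*0 = 2 + 0 = 2)
v = 9
g(n) = 9*n
x(y, A) = -5 - A
(x(1, m(-5)) + 6*(-7))² = ((-5 - 1*2) + 6*(-7))² = ((-5 - 2) - 42)² = (-7 - 42)² = (-49)² = 2401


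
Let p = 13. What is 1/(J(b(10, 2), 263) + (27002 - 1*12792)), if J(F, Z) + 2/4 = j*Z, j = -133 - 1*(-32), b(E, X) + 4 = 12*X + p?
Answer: -2/24707 ≈ -8.0949e-5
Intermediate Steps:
b(E, X) = 9 + 12*X (b(E, X) = -4 + (12*X + 13) = -4 + (13 + 12*X) = 9 + 12*X)
j = -101 (j = -133 + 32 = -101)
J(F, Z) = -½ - 101*Z
1/(J(b(10, 2), 263) + (27002 - 1*12792)) = 1/((-½ - 101*263) + (27002 - 1*12792)) = 1/((-½ - 26563) + (27002 - 12792)) = 1/(-53127/2 + 14210) = 1/(-24707/2) = -2/24707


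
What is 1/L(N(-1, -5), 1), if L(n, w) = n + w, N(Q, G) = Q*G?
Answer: 1/6 ≈ 0.16667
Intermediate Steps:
N(Q, G) = G*Q
1/L(N(-1, -5), 1) = 1/(-5*(-1) + 1) = 1/(5 + 1) = 1/6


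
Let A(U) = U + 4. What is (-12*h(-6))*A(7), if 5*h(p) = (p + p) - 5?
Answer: 2244/5 ≈ 448.80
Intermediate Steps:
A(U) = 4 + U
h(p) = -1 + 2*p/5 (h(p) = ((p + p) - 5)/5 = (2*p - 5)/5 = (-5 + 2*p)/5 = -1 + 2*p/5)
(-12*h(-6))*A(7) = (-12*(-1 + (2/5)*(-6)))*(4 + 7) = -12*(-1 - 12/5)*11 = -12*(-17/5)*11 = (204/5)*11 = 2244/5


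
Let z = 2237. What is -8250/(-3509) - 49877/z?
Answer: -14233013/713603 ≈ -19.945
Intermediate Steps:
-8250/(-3509) - 49877/z = -8250/(-3509) - 49877/2237 = -8250*(-1/3509) - 49877*1/2237 = 750/319 - 49877/2237 = -14233013/713603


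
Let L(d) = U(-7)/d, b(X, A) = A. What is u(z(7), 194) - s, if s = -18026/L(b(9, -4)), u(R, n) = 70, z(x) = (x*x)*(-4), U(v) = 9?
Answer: -71474/9 ≈ -7941.6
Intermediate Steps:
z(x) = -4*x**2 (z(x) = x**2*(-4) = -4*x**2)
L(d) = 9/d
s = 72104/9 (s = -18026/(9/(-4)) = -18026/(9*(-1/4)) = -18026/(-9/4) = -18026*(-4/9) = 72104/9 ≈ 8011.6)
u(z(7), 194) - s = 70 - 1*72104/9 = 70 - 72104/9 = -71474/9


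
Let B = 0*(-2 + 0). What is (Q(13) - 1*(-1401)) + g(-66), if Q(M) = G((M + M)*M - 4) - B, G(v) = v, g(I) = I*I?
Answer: 6091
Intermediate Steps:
B = 0 (B = 0*(-2) = 0)
g(I) = I**2
Q(M) = -4 + 2*M**2 (Q(M) = ((M + M)*M - 4) - 1*0 = ((2*M)*M - 4) + 0 = (2*M**2 - 4) + 0 = (-4 + 2*M**2) + 0 = -4 + 2*M**2)
(Q(13) - 1*(-1401)) + g(-66) = ((-4 + 2*13**2) - 1*(-1401)) + (-66)**2 = ((-4 + 2*169) + 1401) + 4356 = ((-4 + 338) + 1401) + 4356 = (334 + 1401) + 4356 = 1735 + 4356 = 6091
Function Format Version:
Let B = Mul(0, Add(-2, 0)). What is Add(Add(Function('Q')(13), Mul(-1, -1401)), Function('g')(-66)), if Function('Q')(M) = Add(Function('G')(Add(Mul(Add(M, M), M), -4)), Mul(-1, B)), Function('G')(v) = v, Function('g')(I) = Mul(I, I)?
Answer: 6091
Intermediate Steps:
B = 0 (B = Mul(0, -2) = 0)
Function('g')(I) = Pow(I, 2)
Function('Q')(M) = Add(-4, Mul(2, Pow(M, 2))) (Function('Q')(M) = Add(Add(Mul(Add(M, M), M), -4), Mul(-1, 0)) = Add(Add(Mul(Mul(2, M), M), -4), 0) = Add(Add(Mul(2, Pow(M, 2)), -4), 0) = Add(Add(-4, Mul(2, Pow(M, 2))), 0) = Add(-4, Mul(2, Pow(M, 2))))
Add(Add(Function('Q')(13), Mul(-1, -1401)), Function('g')(-66)) = Add(Add(Add(-4, Mul(2, Pow(13, 2))), Mul(-1, -1401)), Pow(-66, 2)) = Add(Add(Add(-4, Mul(2, 169)), 1401), 4356) = Add(Add(Add(-4, 338), 1401), 4356) = Add(Add(334, 1401), 4356) = Add(1735, 4356) = 6091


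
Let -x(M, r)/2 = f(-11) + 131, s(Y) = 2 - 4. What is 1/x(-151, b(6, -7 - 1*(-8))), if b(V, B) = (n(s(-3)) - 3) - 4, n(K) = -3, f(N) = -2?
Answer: -1/258 ≈ -0.0038760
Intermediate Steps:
s(Y) = -2
b(V, B) = -10 (b(V, B) = (-3 - 3) - 4 = -6 - 4 = -10)
x(M, r) = -258 (x(M, r) = -2*(-2 + 131) = -2*129 = -258)
1/x(-151, b(6, -7 - 1*(-8))) = 1/(-258) = -1/258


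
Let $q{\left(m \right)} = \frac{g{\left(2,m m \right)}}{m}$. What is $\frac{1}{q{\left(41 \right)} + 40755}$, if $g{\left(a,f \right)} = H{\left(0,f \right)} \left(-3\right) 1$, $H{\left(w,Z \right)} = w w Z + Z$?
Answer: $\frac{1}{40632} \approx 2.4611 \cdot 10^{-5}$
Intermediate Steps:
$H{\left(w,Z \right)} = Z + Z w^{2}$ ($H{\left(w,Z \right)} = w^{2} Z + Z = Z w^{2} + Z = Z + Z w^{2}$)
$g{\left(a,f \right)} = - 3 f$ ($g{\left(a,f \right)} = f \left(1 + 0^{2}\right) \left(-3\right) 1 = f \left(1 + 0\right) \left(-3\right) 1 = f 1 \left(-3\right) 1 = f \left(-3\right) 1 = - 3 f 1 = - 3 f$)
$q{\left(m \right)} = - 3 m$ ($q{\left(m \right)} = \frac{\left(-3\right) m m}{m} = \frac{\left(-3\right) m^{2}}{m} = - 3 m$)
$\frac{1}{q{\left(41 \right)} + 40755} = \frac{1}{\left(-3\right) 41 + 40755} = \frac{1}{-123 + 40755} = \frac{1}{40632}$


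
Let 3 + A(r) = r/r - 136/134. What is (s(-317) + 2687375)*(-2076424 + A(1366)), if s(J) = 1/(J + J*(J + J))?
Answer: -75020977433675594360/13444287 ≈ -5.5801e+12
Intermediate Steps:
s(J) = 1/(J + 2*J**2) (s(J) = 1/(J + J*(2*J)) = 1/(J + 2*J**2))
A(r) = -202/67 (A(r) = -3 + (r/r - 136/134) = -3 + (1 - 136*1/134) = -3 + (1 - 68/67) = -3 - 1/67 = -202/67)
(s(-317) + 2687375)*(-2076424 + A(1366)) = (1/((-317)*(1 + 2*(-317))) + 2687375)*(-2076424 - 202/67) = (-1/(317*(1 - 634)) + 2687375)*(-139120610/67) = (-1/317/(-633) + 2687375)*(-139120610/67) = (-1/317*(-1/633) + 2687375)*(-139120610/67) = (1/200661 + 2687375)*(-139120610/67) = (539251354876/200661)*(-139120610/67) = -75020977433675594360/13444287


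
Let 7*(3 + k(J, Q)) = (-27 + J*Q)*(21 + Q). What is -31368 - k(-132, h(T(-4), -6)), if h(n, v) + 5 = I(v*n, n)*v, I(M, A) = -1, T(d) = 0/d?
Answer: -216057/7 ≈ -30865.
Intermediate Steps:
T(d) = 0
h(n, v) = -5 - v
k(J, Q) = -3 + (-27 + J*Q)*(21 + Q)/7 (k(J, Q) = -3 + ((-27 + J*Q)*(21 + Q))/7 = -3 + (-27 + J*Q)*(21 + Q)/7)
-31368 - k(-132, h(T(-4), -6)) = -31368 - (-84 - 27*(-5 - 1*(-6))/7 + 3*(-132)*(-5 - 1*(-6)) + (⅐)*(-132)*(-5 - 1*(-6))²) = -31368 - (-84 - 27*(-5 + 6)/7 + 3*(-132)*(-5 + 6) + (⅐)*(-132)*(-5 + 6)²) = -31368 - (-84 - 27/7*1 + 3*(-132)*1 + (⅐)*(-132)*1²) = -31368 - (-84 - 27/7 - 396 + (⅐)*(-132)*1) = -31368 - (-84 - 27/7 - 396 - 132/7) = -31368 - 1*(-3519/7) = -31368 + 3519/7 = -216057/7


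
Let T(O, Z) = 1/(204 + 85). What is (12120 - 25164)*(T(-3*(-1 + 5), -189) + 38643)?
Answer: -145673148432/289 ≈ -5.0406e+8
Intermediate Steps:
T(O, Z) = 1/289
(12120 - 25164)*(T(-3*(-1 + 5), -189) + 38643) = (12120 - 25164)*(1/289 + 38643) = -13044*11167828/289 = -145673148432/289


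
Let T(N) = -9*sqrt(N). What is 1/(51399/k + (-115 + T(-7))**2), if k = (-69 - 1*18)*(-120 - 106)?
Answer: -6554*I/(-82977665*I + 13566780*sqrt(7)) ≈ 6.6535e-5 - 2.8782e-5*I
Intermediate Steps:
k = 19662 (k = (-69 - 18)*(-226) = -87*(-226) = 19662)
1/(51399/k + (-115 + T(-7))**2) = 1/(51399/19662 + (-115 - 9*I*sqrt(7))**2) = 1/(51399*(1/19662) + (-115 - 9*I*sqrt(7))**2) = 1/(17133/6554 + (-115 - 9*I*sqrt(7))**2)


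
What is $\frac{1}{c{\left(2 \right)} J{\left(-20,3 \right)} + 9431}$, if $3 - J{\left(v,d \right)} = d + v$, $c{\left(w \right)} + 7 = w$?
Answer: $\frac{1}{9331} \approx 0.00010717$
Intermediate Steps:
$c{\left(w \right)} = -7 + w$
$J{\left(v,d \right)} = 3 - d - v$ ($J{\left(v,d \right)} = 3 - \left(d + v\right) = 3 - d - v$)
$\frac{1}{c{\left(2 \right)} J{\left(-20,3 \right)} + 9431} = \frac{1}{\left(-7 + 2\right) \left(3 - 3 - -20\right) + 9431} = \frac{1}{- 5 \left(3 - 3 + 20\right) + 9431} = \frac{1}{\left(-5\right) 20 + 9431} = \frac{1}{-100 + 9431} = \frac{1}{9331}$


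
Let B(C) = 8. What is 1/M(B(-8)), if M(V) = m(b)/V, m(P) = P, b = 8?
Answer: 1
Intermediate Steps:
M(V) = 8/V
1/M(B(-8)) = 1/(8/8) = 1/(8*(⅛)) = 1/1 = 1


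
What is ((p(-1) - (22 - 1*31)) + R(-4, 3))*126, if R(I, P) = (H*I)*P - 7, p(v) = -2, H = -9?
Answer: 13608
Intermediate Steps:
R(I, P) = -7 - 9*I*P (R(I, P) = (-9*I)*P - 7 = -9*I*P - 7 = -7 - 9*I*P)
((p(-1) - (22 - 1*31)) + R(-4, 3))*126 = ((-2 - (22 - 1*31)) + (-7 - 9*(-4)*3))*126 = ((-2 - (22 - 31)) + (-7 + 108))*126 = ((-2 - 1*(-9)) + 101)*126 = ((-2 + 9) + 101)*126 = (7 + 101)*126 = 108*126 = 13608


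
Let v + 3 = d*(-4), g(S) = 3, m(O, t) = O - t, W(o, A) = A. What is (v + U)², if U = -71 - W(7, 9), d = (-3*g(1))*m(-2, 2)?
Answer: 51529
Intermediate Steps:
d = 36 (d = (-3*3)*(-2 - 1*2) = -9*(-2 - 2) = -9*(-4) = 36)
v = -147 (v = -3 + 36*(-4) = -3 - 144 = -147)
U = -80 (U = -71 - 1*9 = -71 - 9 = -80)
(v + U)² = (-147 - 80)² = (-227)² = 51529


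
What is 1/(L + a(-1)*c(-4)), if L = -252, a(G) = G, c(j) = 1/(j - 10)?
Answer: -14/3527 ≈ -0.0039694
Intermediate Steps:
c(j) = 1/(-10 + j)
1/(L + a(-1)*c(-4)) = 1/(-252 - 1/(-10 - 4)) = 1/(-252 - 1/(-14)) = 1/(-252 - 1*(-1/14)) = 1/(-252 + 1/14) = 1/(-3527/14) = -14/3527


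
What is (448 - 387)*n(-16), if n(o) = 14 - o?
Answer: 1830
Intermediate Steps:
(448 - 387)*n(-16) = (448 - 387)*(14 - 1*(-16)) = 61*(14 + 16) = 61*30 = 1830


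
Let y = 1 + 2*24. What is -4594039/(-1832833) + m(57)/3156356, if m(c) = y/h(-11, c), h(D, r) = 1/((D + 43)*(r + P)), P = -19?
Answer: 27461710683/10874198189 ≈ 2.5254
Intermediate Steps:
h(D, r) = 1/((-19 + r)*(43 + D)) (h(D, r) = 1/((D + 43)*(r - 19)) = 1/((43 + D)*(-19 + r)) = 1/((-19 + r)*(43 + D)))
y = 49 (y = 1 + 48 = 49)
m(c) = -29792 + 1568*c (m(c) = 49/(1/(-817 - 19*(-11) + 43*c - 11*c)) = 49/(1/(-817 + 209 + 43*c - 11*c)) = 49/(1/(-608 + 32*c)) = 49*(-608 + 32*c) = -29792 + 1568*c)
-4594039/(-1832833) + m(57)/3156356 = -4594039/(-1832833) + (-29792 + 1568*57)/3156356 = -4594039*(-1/1832833) + (-29792 + 89376)*(1/3156356) = 4594039/1832833 + 59584*(1/3156356) = 4594039/1832833 + 112/5933 = 27461710683/10874198189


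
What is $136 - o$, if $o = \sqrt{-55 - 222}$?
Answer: $136 - i \sqrt{277} \approx 136.0 - 16.643 i$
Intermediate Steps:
$o = i \sqrt{277}$ ($o = \sqrt{-277} = i \sqrt{277} \approx 16.643 i$)
$136 - o = 136 - i \sqrt{277}$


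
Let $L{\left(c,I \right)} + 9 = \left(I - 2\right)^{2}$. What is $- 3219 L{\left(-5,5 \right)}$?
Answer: $0$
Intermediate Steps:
$L{\left(c,I \right)} = -9 + \left(-2 + I\right)^{2}$ ($L{\left(c,I \right)} = -9 + \left(I - 2\right)^{2} = -9 + \left(-2 + I\right)^{2}$)
$- 3219 L{\left(-5,5 \right)} = - 3219 \left(-9 + \left(-2 + 5\right)^{2}\right) = - 3219 \left(-9 + 3^{2}\right) = - 3219 \left(-9 + 9\right) = \left(-3219\right) 0 = 0$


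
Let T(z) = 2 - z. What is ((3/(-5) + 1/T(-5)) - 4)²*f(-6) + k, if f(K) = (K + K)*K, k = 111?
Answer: 1888167/1225 ≈ 1541.4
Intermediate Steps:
f(K) = 2*K² (f(K) = (2*K)*K = 2*K²)
((3/(-5) + 1/T(-5)) - 4)²*f(-6) + k = ((3/(-5) + 1/(2 - 1*(-5))) - 4)²*(2*(-6)²) + 111 = ((3*(-⅕) + 1/(2 + 5)) - 4)²*(2*36) + 111 = ((-⅗ + 1/7) - 4)²*72 + 111 = ((-⅗ + 1*(⅐)) - 4)²*72 + 111 = ((-⅗ + ⅐) - 4)²*72 + 111 = (-16/35 - 4)²*72 + 111 = (-156/35)²*72 + 111 = (24336/1225)*72 + 111 = 1752192/1225 + 111 = 1888167/1225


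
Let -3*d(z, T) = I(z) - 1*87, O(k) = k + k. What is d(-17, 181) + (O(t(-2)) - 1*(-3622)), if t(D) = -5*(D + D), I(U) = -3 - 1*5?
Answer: 11081/3 ≈ 3693.7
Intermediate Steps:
I(U) = -8 (I(U) = -3 - 5 = -8)
t(D) = -10*D
O(k) = 2*k
d(z, T) = 95/3 (d(z, T) = -(-8 - 1*87)/3 = -(-8 - 87)/3 = -⅓*(-95) = 95/3)
d(-17, 181) + (O(t(-2)) - 1*(-3622)) = 95/3 + (2*(-10*(-2)) - 1*(-3622)) = 95/3 + (2*20 + 3622) = 95/3 + (40 + 3622) = 95/3 + 3662 = 11081/3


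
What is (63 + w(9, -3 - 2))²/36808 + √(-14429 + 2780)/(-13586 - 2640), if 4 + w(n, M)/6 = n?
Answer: 8649/36808 - I*√11649/16226 ≈ 0.23498 - 0.0066517*I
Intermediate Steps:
w(n, M) = -24 + 6*n
(63 + w(9, -3 - 2))²/36808 + √(-14429 + 2780)/(-13586 - 2640) = (63 + (-24 + 6*9))²/36808 + √(-14429 + 2780)/(-13586 - 2640) = (63 + (-24 + 54))²*(1/36808) + √(-11649)/(-16226) = (63 + 30)²*(1/36808) + (I*√11649)*(-1/16226) = 93²*(1/36808) - I*√11649/16226 = 8649*(1/36808) - I*√11649/16226 = 8649/36808 - I*√11649/16226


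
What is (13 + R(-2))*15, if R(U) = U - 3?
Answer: 120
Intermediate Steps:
R(U) = -3 + U
(13 + R(-2))*15 = (13 + (-3 - 2))*15 = (13 - 5)*15 = 8*15 = 120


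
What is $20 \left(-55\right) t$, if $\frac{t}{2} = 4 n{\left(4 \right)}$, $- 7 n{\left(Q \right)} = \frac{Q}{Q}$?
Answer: $\frac{8800}{7} \approx 1257.1$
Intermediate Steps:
$n{\left(Q \right)} = - \frac{1}{7}$ ($n{\left(Q \right)} = - \frac{Q \frac{1}{Q}}{7} = \left(- \frac{1}{7}\right) 1 = - \frac{1}{7}$)
$t = - \frac{8}{7}$ ($t = 2 \cdot 4 \left(- \frac{1}{7}\right) = 2 \left(- \frac{4}{7}\right) = - \frac{8}{7} \approx -1.1429$)
$20 \left(-55\right) t = 20 \left(-55\right) \left(- \frac{8}{7}\right) = \left(-1100\right) \left(- \frac{8}{7}\right) = \frac{8800}{7}$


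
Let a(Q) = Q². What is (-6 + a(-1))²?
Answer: 25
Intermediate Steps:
(-6 + a(-1))² = (-6 + (-1)²)² = (-6 + 1)² = (-5)² = 25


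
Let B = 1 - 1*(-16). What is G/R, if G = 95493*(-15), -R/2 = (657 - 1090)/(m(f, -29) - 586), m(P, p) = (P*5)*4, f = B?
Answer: 176184585/433 ≈ 4.0689e+5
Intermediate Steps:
B = 17 (B = 1 + 16 = 17)
f = 17
m(P, p) = 20*P (m(P, p) = (5*P)*4 = 20*P)
R = -433/123 (R = -2*(657 - 1090)/(20*17 - 586) = -(-866)/(340 - 586) = -(-866)/(-246) = -(-866)*(-1)/246 = -2*433/246 = -433/123 ≈ -3.5203)
G = -1432395
G/R = -1432395/(-433/123) = -1432395*(-123/433) = 176184585/433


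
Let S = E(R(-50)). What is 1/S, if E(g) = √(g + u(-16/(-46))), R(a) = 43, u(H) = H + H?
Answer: √23115/1005 ≈ 0.15128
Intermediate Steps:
u(H) = 2*H
E(g) = √(16/23 + g) (E(g) = √(g + 2*(-16/(-46))) = √(g + 2*(-16*(-1/46))) = √(g + 2*(8/23)) = √(g + 16/23) = √(16/23 + g))
S = √23115/23 (S = √(368 + 529*43)/23 = √(368 + 22747)/23 = √23115/23 ≈ 6.6103)
1/S = 1/(√23115/23) = √23115/1005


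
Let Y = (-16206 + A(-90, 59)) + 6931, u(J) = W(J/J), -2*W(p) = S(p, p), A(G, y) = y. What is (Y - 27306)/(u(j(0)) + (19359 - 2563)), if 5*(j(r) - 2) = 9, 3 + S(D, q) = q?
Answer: -12174/5599 ≈ -2.1743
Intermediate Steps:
S(D, q) = -3 + q
W(p) = 3/2 - p/2 (W(p) = -(-3 + p)/2 = 3/2 - p/2)
j(r) = 19/5 (j(r) = 2 + (⅕)*9 = 2 + 9/5 = 19/5)
u(J) = 1 (u(J) = 3/2 - J/(2*J) = 3/2 - ½*1 = 3/2 - ½ = 1)
Y = -9216 (Y = (-16206 + 59) + 6931 = -16147 + 6931 = -9216)
(Y - 27306)/(u(j(0)) + (19359 - 2563)) = (-9216 - 27306)/(1 + (19359 - 2563)) = -36522/(1 + 16796) = -36522/16797 = -36522*1/16797 = -12174/5599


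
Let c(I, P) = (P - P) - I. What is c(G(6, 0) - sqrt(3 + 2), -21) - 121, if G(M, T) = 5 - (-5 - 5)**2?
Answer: -26 + sqrt(5) ≈ -23.764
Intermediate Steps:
G(M, T) = -95 (G(M, T) = 5 - 1*(-10)**2 = 5 - 1*100 = 5 - 100 = -95)
c(I, P) = -I (c(I, P) = 0 - I = -I)
c(G(6, 0) - sqrt(3 + 2), -21) - 121 = -(-95 - sqrt(3 + 2)) - 121 = -(-95 - sqrt(5)) - 121 = (95 + sqrt(5)) - 121 = -26 + sqrt(5)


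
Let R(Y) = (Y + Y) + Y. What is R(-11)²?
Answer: 1089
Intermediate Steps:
R(Y) = 3*Y (R(Y) = 2*Y + Y = 3*Y)
R(-11)² = (3*(-11))² = (-33)² = 1089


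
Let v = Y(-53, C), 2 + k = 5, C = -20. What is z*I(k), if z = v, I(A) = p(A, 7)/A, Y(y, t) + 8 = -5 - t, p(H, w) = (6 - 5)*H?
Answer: 7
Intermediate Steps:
k = 3 (k = -2 + 5 = 3)
p(H, w) = H (p(H, w) = 1*H = H)
Y(y, t) = -13 - t (Y(y, t) = -8 + (-5 - t) = -13 - t)
v = 7 (v = -13 - 1*(-20) = -13 + 20 = 7)
I(A) = 1 (I(A) = A/A = 1)
z = 7
z*I(k) = 7*1 = 7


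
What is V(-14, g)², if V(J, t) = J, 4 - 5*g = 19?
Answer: 196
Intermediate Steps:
g = -3 (g = ⅘ - ⅕*19 = ⅘ - 19/5 = -3)
V(-14, g)² = (-14)² = 196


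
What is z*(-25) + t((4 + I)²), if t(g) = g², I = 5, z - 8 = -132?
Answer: 9661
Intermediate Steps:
z = -124 (z = 8 - 132 = -124)
z*(-25) + t((4 + I)²) = -124*(-25) + ((4 + 5)²)² = 3100 + (9²)² = 3100 + 81² = 3100 + 6561 = 9661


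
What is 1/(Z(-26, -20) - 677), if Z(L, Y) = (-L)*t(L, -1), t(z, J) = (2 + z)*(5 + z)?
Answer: 1/12427 ≈ 8.0470e-5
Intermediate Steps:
Z(L, Y) = -L*(10 + L² + 7*L) (Z(L, Y) = (-L)*(10 + L² + 7*L) = -L*(10 + L² + 7*L))
1/(Z(-26, -20) - 677) = 1/(-1*(-26)*(10 + (-26)² + 7*(-26)) - 677) = 1/(-1*(-26)*(10 + 676 - 182) - 677) = 1/(-1*(-26)*504 - 677) = 1/(13104 - 677) = 1/12427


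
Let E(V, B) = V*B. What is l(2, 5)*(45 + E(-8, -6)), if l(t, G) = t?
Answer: 186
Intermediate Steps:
E(V, B) = B*V
l(2, 5)*(45 + E(-8, -6)) = 2*(45 - 6*(-8)) = 2*(45 + 48) = 2*93 = 186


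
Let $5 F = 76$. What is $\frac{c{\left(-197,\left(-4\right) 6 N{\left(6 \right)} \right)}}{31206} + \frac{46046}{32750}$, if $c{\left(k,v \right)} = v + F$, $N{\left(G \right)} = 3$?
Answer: $\frac{358762819}{255499125} \approx 1.4042$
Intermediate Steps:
$F = \frac{76}{5}$ ($F = \frac{1}{5} \cdot 76 = \frac{76}{5} \approx 15.2$)
$c{\left(k,v \right)} = \frac{76}{5} + v$ ($c{\left(k,v \right)} = v + \frac{76}{5} = \frac{76}{5} + v$)
$\frac{c{\left(-197,\left(-4\right) 6 N{\left(6 \right)} \right)}}{31206} + \frac{46046}{32750} = \frac{\frac{76}{5} + \left(-4\right) 6 \cdot 3}{31206} + \frac{46046}{32750} = \left(\frac{76}{5} - 72\right) \frac{1}{31206} + 46046 \cdot \frac{1}{32750} = \left(\frac{76}{5} - 72\right) \frac{1}{31206} + \frac{23023}{16375} = \left(- \frac{284}{5}\right) \frac{1}{31206} + \frac{23023}{16375} = - \frac{142}{78015} + \frac{23023}{16375} = \frac{358762819}{255499125}$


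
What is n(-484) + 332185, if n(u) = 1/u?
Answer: 160777539/484 ≈ 3.3219e+5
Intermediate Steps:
n(-484) + 332185 = 1/(-484) + 332185 = -1/484 + 332185 = 160777539/484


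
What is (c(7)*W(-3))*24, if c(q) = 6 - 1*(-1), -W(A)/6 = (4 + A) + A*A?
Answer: -10080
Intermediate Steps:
W(A) = -24 - 6*A - 6*A² (W(A) = -6*((4 + A) + A*A) = -6*((4 + A) + A²) = -6*(4 + A + A²) = -24 - 6*A - 6*A²)
c(q) = 7 (c(q) = 6 + 1 = 7)
(c(7)*W(-3))*24 = (7*(-24 - 6*(-3) - 6*(-3)²))*24 = (7*(-24 + 18 - 6*9))*24 = (7*(-24 + 18 - 54))*24 = (7*(-60))*24 = -420*24 = -10080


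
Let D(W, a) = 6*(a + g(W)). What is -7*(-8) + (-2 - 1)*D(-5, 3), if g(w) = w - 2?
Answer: 128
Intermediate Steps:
g(w) = -2 + w
D(W, a) = -12 + 6*W + 6*a (D(W, a) = 6*(a + (-2 + W)) = 6*(-2 + W + a) = -12 + 6*W + 6*a)
-7*(-8) + (-2 - 1)*D(-5, 3) = -7*(-8) + (-2 - 1)*(-12 + 6*(-5) + 6*3) = 56 - 3*(-12 - 30 + 18) = 56 - 3*(-24) = 56 + 72 = 128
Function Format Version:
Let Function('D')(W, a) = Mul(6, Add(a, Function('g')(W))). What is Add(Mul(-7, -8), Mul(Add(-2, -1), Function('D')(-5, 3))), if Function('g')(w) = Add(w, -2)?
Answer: 128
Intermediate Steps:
Function('g')(w) = Add(-2, w)
Function('D')(W, a) = Add(-12, Mul(6, W), Mul(6, a)) (Function('D')(W, a) = Mul(6, Add(a, Add(-2, W))) = Mul(6, Add(-2, W, a)) = Add(-12, Mul(6, W), Mul(6, a)))
Add(Mul(-7, -8), Mul(Add(-2, -1), Function('D')(-5, 3))) = Add(Mul(-7, -8), Mul(Add(-2, -1), Add(-12, Mul(6, -5), Mul(6, 3)))) = Add(56, Mul(-3, Add(-12, -30, 18))) = Add(56, Mul(-3, -24)) = Add(56, 72) = 128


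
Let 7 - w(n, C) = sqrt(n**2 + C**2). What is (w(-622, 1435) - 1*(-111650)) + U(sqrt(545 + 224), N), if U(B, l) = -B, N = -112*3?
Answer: 111657 - sqrt(769) - sqrt(2446109) ≈ 1.1007e+5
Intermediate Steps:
N = -336
w(n, C) = 7 - sqrt(C**2 + n**2) (w(n, C) = 7 - sqrt(n**2 + C**2) = 7 - sqrt(C**2 + n**2))
(w(-622, 1435) - 1*(-111650)) + U(sqrt(545 + 224), N) = ((7 - sqrt(1435**2 + (-622)**2)) - 1*(-111650)) - sqrt(545 + 224) = ((7 - sqrt(2059225 + 386884)) + 111650) - sqrt(769) = ((7 - sqrt(2446109)) + 111650) - sqrt(769) = (111657 - sqrt(2446109)) - sqrt(769) = 111657 - sqrt(769) - sqrt(2446109)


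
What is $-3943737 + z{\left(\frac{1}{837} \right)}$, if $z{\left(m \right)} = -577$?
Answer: $-3944314$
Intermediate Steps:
$-3943737 + z{\left(\frac{1}{837} \right)} = -3943737 - 577 = -3944314$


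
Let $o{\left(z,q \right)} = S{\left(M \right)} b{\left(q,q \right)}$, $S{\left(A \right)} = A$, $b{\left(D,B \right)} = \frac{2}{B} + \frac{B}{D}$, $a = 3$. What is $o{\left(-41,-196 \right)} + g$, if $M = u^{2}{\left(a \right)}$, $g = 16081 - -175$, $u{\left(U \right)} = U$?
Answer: $\frac{1593961}{98} \approx 16265.0$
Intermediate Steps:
$g = 16256$ ($g = 16081 + 175 = 16256$)
$M = 9$ ($M = 3^{2} = 9$)
$o{\left(z,q \right)} = 9 + \frac{18}{q}$ ($o{\left(z,q \right)} = 9 \left(\frac{2}{q} + \frac{q}{q}\right) = 9 \left(\frac{2}{q} + 1\right) = 9 \left(1 + \frac{2}{q}\right) = 9 + \frac{18}{q}$)
$o{\left(-41,-196 \right)} + g = \left(9 + \frac{18}{-196}\right) + 16256 = \left(9 + 18 \left(- \frac{1}{196}\right)\right) + 16256 = \left(9 - \frac{9}{98}\right) + 16256 = \frac{873}{98} + 16256 = \frac{1593961}{98}$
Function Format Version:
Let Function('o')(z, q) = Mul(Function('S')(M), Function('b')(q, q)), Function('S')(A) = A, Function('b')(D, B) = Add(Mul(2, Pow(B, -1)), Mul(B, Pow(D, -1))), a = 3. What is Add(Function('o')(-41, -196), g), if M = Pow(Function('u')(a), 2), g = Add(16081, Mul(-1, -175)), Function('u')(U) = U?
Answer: Rational(1593961, 98) ≈ 16265.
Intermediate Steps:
g = 16256 (g = Add(16081, 175) = 16256)
M = 9 (M = Pow(3, 2) = 9)
Function('o')(z, q) = Add(9, Mul(18, Pow(q, -1))) (Function('o')(z, q) = Mul(9, Add(Mul(2, Pow(q, -1)), Mul(q, Pow(q, -1)))) = Mul(9, Add(Mul(2, Pow(q, -1)), 1)) = Mul(9, Add(1, Mul(2, Pow(q, -1)))) = Add(9, Mul(18, Pow(q, -1))))
Add(Function('o')(-41, -196), g) = Add(Add(9, Mul(18, Pow(-196, -1))), 16256) = Add(Add(9, Mul(18, Rational(-1, 196))), 16256) = Add(Add(9, Rational(-9, 98)), 16256) = Add(Rational(873, 98), 16256) = Rational(1593961, 98)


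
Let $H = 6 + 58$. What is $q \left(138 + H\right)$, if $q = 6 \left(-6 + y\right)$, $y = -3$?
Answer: $-10908$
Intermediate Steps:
$H = 64$
$q = -54$ ($q = 6 \left(-6 - 3\right) = 6 \left(-9\right) = -54$)
$q \left(138 + H\right) = - 54 \left(138 + 64\right) = \left(-54\right) 202 = -10908$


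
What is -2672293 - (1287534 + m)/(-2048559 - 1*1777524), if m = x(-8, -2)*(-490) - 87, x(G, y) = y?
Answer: -10224413529892/3826083 ≈ -2.6723e+6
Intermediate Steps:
m = 893 (m = -2*(-490) - 87 = 980 - 87 = 893)
-2672293 - (1287534 + m)/(-2048559 - 1*1777524) = -2672293 - (1287534 + 893)/(-2048559 - 1*1777524) = -2672293 - 1288427/(-2048559 - 1777524) = -2672293 - 1288427/(-3826083) = -2672293 - 1288427*(-1)/3826083 = -2672293 - 1*(-1288427/3826083) = -2672293 + 1288427/3826083 = -10224413529892/3826083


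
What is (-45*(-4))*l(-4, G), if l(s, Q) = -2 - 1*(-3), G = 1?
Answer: 180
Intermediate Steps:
l(s, Q) = 1 (l(s, Q) = -2 + 3 = 1)
(-45*(-4))*l(-4, G) = -45*(-4)*1 = 180*1 = 180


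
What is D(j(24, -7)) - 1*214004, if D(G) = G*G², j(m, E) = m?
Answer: -200180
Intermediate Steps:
D(G) = G³
D(j(24, -7)) - 1*214004 = 24³ - 1*214004 = 13824 - 214004 = -200180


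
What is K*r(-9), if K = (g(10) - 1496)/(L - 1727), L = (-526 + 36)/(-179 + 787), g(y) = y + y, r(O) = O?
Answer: -4038336/525253 ≈ -7.6884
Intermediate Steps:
g(y) = 2*y
L = -245/304 (L = -490/608 = -490*1/608 = -245/304 ≈ -0.80592)
K = 448704/525253 (K = (2*10 - 1496)/(-245/304 - 1727) = (20 - 1496)/(-525253/304) = -1476*(-304/525253) = 448704/525253 ≈ 0.85426)
K*r(-9) = (448704/525253)*(-9) = -4038336/525253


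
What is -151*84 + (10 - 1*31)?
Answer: -12705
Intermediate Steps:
-151*84 + (10 - 1*31) = -12684 + (10 - 31) = -12684 - 21 = -12705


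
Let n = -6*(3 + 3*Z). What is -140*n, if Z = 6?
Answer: 17640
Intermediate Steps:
n = -126 (n = -6*(3 + 3*6) = -6*(3 + 18) = -6*21 = -126)
-140*n = -140*(-126) = 17640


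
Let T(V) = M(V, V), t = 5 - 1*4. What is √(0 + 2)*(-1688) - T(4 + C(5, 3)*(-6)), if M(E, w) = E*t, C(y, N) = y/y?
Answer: 2 - 1688*√2 ≈ -2385.2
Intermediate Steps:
t = 1 (t = 5 - 4 = 1)
C(y, N) = 1
M(E, w) = E (M(E, w) = E*1 = E)
T(V) = V
√(0 + 2)*(-1688) - T(4 + C(5, 3)*(-6)) = √(0 + 2)*(-1688) - (4 + 1*(-6)) = √2*(-1688) - (4 - 6) = -1688*√2 - 1*(-2) = -1688*√2 + 2 = 2 - 1688*√2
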